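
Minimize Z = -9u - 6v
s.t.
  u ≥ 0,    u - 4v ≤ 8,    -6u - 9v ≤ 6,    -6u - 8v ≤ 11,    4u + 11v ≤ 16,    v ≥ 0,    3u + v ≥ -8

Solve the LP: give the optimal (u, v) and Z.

Feasible corners and Z = -9u - 6v:
  (0, 16/11) → Z = -96/11
  (0, 0) → Z = 0
  (4, 0) → Z = -36

The binding constraints are 4u + 11v = 16 and v = 0.
Solving simultaneously gives u = 4, v = 0.

u = 4, v = 0, minimum Z = -36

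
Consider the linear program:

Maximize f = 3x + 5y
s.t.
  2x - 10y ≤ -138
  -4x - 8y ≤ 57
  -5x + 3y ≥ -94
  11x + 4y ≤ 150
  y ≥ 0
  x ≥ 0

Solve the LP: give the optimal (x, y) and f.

x = 0, y = 75/2, maximum f = 375/2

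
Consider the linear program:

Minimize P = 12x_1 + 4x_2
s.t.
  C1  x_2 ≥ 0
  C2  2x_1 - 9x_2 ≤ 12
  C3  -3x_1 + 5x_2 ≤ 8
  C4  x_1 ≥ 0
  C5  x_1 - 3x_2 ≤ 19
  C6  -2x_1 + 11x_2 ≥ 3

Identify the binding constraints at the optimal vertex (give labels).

Vertices and P = 12x_1 + 4x_2:
  (45, 26/3) → P = 1724/3
  (159/4, 15/2) → P = 507
  (0, 8/5) → P = 32/5
  (0, 3/11) → P = 12/11
The feasible region is unbounded (it extends along (3, 1), (5, 3)), but P strictly increases along every unbounded feasible direction, so there is no improving ray and the minimum is attained at a vertex.

The minimum is at (0, 3/11). Substituting into each constraint, equality holds for C4 and C6; the remaining constraints have slack.

C4 and C6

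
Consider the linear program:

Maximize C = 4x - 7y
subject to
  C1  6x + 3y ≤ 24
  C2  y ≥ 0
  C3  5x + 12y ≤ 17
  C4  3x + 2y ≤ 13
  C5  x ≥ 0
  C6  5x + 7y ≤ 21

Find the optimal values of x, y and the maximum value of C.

Extreme points and C = 4x - 7y:
  (17/5, 0) → C = 68/5
  (0, 0) → C = 0
  (0, 17/12) → C = -119/12

The optimum lies where y = 0 and 5x + 12y = 17.
Solving simultaneously gives x = 17/5, y = 0.

x = 17/5, y = 0, maximum C = 68/5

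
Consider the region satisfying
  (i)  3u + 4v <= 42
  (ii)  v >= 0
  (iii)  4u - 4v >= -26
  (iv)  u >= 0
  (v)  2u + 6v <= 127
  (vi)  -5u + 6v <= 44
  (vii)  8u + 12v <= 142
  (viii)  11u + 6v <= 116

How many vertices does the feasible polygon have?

Of the 28 pairwise boundary intersections, those satisfying every inequality are:
  (16/7, 123/14)
  (106/13, 57/13)
  (0, 0)
  (116/11, 0)
  (0, 13/2)

5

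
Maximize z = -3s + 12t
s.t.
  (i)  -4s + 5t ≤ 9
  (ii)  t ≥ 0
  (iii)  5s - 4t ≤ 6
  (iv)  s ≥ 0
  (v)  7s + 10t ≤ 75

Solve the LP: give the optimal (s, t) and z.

s = 19/5, t = 121/25, maximum z = 1167/25

Extreme points and z = -3s + 12t:
  (0, 9/5) → z = 108/5
  (19/5, 121/25) → z = 1167/25
  (6/5, 0) → z = -18/5
  (0, 0) → z = 0
  (60/13, 111/26) → z = 486/13

At the optimal vertex, -4s + 5t = 9 and 7s + 10t = 75.
Solving simultaneously gives s = 19/5, t = 121/25.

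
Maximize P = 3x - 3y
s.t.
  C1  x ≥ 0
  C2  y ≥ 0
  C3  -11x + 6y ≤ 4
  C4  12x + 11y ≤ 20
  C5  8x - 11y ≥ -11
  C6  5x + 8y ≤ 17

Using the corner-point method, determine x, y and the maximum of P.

x = 5/3, y = 0, maximum P = 5

Vertices and P = 3x - 3y:
  (0, 0) → P = 0
  (0, 2/3) → P = -2
  (5/3, 0) → P = 5
  (22/73, 89/73) → P = -201/73
  (9/20, 73/55) → P = -579/220

The binding constraints are y = 0 and 12x + 11y = 20.
Solving simultaneously gives x = 5/3, y = 0.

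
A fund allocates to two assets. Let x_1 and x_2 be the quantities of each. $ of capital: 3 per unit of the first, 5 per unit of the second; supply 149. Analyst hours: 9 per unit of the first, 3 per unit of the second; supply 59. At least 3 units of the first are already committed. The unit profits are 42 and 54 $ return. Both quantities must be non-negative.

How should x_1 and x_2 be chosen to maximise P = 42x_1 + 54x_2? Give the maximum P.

Vertices and P = 42x_1 + 54x_2:
  (59/9, 0) → P = 826/3
  (3, 0) → P = 126
  (3, 32/3) → P = 702

x_1 = 3, x_2 = 32/3, maximum P = 702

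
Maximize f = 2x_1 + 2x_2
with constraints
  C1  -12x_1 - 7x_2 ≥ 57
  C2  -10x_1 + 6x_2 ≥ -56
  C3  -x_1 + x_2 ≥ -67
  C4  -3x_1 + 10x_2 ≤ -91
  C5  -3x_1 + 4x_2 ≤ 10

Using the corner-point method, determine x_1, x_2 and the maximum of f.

Extreme points and f = 2x_1 + 2x_2:
  (-173/2, -307/2) → f = -480
  (7/41, -371/41) → f = -728/41
  (-232/9, -101/6) → f = -767/9
The feasible region is unbounded (it extends along (-1, -1), (-4, -3)), but f strictly decreases along every unbounded feasible direction, so there is no improving ray and the maximum is attained at a vertex.

At the optimal vertex, -10x_1 + 6x_2 = -56 and -3x_1 + 10x_2 = -91.
Solving simultaneously gives x_1 = 7/41, x_2 = -371/41.

x_1 = 7/41, x_2 = -371/41, maximum f = -728/41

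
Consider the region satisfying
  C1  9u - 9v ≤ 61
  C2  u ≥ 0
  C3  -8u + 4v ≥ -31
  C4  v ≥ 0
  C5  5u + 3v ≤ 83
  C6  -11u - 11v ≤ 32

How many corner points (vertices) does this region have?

Intersecting each pair of boundary lines and keeping only the points that satisfy every inequality leaves:
  (0, 0)
  (0, 83/3)
  (31/8, 0)
  (425/44, 509/44)

4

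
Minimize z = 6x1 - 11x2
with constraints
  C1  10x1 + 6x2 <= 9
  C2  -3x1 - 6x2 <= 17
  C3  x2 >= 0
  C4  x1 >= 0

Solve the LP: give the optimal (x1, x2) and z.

Feasible corners and z = 6x1 - 11x2:
  (9/10, 0) → z = 27/5
  (0, 3/2) → z = -33/2
  (0, 0) → z = 0

The binding constraints are 10x1 + 6x2 = 9 and x1 = 0.
Solving simultaneously gives x1 = 0, x2 = 3/2.

x1 = 0, x2 = 3/2, minimum z = -33/2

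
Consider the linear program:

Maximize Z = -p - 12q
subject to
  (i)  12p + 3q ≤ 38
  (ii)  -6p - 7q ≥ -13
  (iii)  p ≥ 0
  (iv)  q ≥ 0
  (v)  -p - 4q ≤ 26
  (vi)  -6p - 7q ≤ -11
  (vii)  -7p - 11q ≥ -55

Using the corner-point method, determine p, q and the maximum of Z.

The binding constraints are q = 0 and -6p - 7q = -11.
Solving simultaneously gives p = 11/6, q = 0.

p = 11/6, q = 0, maximum Z = -11/6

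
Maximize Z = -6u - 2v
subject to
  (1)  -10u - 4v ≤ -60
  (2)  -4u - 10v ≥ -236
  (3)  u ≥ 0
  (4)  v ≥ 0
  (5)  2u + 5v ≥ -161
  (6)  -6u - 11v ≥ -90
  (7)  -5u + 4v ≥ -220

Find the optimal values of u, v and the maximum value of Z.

Feasible corners and Z = -6u - 2v:
  (6, 0) → Z = -36
  (150/43, 270/43) → Z = -1440/43
  (15, 0) → Z = -90

u = 150/43, v = 270/43, maximum Z = -1440/43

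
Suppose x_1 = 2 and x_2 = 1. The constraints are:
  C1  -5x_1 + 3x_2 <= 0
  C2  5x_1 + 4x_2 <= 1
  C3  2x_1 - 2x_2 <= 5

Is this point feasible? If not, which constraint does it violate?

not feasible — violates C2

Constraint C2: 5x_1 + 4x_2 = 14, which is not ≤ 1. All other constraints are satisfied.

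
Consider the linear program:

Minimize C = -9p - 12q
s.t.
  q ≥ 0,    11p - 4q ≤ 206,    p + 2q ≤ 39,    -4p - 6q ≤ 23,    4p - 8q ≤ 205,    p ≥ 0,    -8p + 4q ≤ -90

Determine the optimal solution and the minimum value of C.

p = 284/13, q = 223/26, minimum C = -3894/13

Vertices and C = -9p - 12q:
  (206/11, 0) → C = -1854/11
  (45/4, 0) → C = -405/4
  (284/13, 223/26) → C = -3894/13
  (84/5, 111/10) → C = -1422/5

At the optimal vertex, 11p - 4q = 206 and p + 2q = 39.
Solving simultaneously gives p = 284/13, q = 223/26.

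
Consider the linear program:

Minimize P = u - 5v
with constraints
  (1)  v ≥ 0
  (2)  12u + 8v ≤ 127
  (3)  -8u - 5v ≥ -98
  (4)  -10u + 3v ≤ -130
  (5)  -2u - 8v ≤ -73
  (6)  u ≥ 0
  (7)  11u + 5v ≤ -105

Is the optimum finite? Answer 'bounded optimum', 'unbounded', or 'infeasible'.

infeasible

The boundaries u = 0 and 11u + 5v = -105 meet at (0, -21), but that point violates v ≥ 0. Every candidate vertex is excluded by some other constraint, so the feasible region is empty.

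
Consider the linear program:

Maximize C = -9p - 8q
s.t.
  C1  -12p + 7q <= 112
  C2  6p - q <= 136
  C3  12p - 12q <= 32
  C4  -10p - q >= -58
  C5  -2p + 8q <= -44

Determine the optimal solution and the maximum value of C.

Corner points and C = -9p - 8q:
  (-392/15, -144/5) → C = 2328/5
  (-602/41, -376/41) → C = 8426/41
  (-34/9, -58/9) → C = 770/9

p = -392/15, q = -144/5, maximum C = 2328/5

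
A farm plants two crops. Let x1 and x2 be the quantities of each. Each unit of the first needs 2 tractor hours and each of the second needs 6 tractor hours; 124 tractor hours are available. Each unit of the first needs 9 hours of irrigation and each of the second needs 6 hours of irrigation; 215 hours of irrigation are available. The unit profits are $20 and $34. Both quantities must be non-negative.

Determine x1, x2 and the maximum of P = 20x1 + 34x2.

x1 = 13, x2 = 49/3, maximum P = 2446/3

Vertices and P = 20x1 + 34x2:
  (0, 0) → P = 0
  (0, 62/3) → P = 2108/3
  (215/9, 0) → P = 4300/9
  (13, 49/3) → P = 2446/3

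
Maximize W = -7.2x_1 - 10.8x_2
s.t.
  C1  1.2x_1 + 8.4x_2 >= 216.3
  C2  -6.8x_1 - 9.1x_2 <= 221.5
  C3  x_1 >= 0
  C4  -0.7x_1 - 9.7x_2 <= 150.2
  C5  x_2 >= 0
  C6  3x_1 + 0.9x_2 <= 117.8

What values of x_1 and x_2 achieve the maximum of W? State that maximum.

x_1 = 0, x_2 = 25.75, maximum W = -278.1

Extreme points and W = -7.2x_1 - 10.8x_2:
  (0, 103/4) → W = -2781/10
  (26495/804, 8459/402) → W = -155616/335
  (0, 1178/9) → W = -7068/5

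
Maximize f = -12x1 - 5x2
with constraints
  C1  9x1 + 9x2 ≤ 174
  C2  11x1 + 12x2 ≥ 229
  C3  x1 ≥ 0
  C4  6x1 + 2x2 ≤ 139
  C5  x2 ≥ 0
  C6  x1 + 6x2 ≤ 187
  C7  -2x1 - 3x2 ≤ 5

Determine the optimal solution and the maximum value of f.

x1 = 0, x2 = 229/12, maximum f = -1145/12

The optimum lies where 11x1 + 12x2 = 229 and x1 = 0.
Solving simultaneously gives x1 = 0, x2 = 229/12.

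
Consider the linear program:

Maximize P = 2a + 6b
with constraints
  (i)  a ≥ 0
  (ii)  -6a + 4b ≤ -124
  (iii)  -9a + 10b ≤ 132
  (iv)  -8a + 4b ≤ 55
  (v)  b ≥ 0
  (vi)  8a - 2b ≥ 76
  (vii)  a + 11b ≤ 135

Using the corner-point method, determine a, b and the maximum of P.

Extreme points and P = 2a + 6b:
  (62/3, 0) → P = 124/3
  (136/5, 49/5) → P = 566/5
  (135, 0) → P = 270

The optimum lies where b = 0 and a + 11b = 135.
Solving simultaneously gives a = 135, b = 0.

a = 135, b = 0, maximum P = 270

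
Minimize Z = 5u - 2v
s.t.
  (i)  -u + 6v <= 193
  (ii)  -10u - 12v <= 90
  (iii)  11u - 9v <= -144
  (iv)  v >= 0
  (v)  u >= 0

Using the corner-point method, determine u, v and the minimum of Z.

u = 0, v = 193/6, minimum Z = -193/3

Feasible corners and Z = 5u - 2v:
  (291/19, 1979/57) → Z = 407/57
  (0, 193/6) → Z = -193/3
  (0, 16) → Z = -32

At the optimal vertex, -u + 6v = 193 and u = 0.
Solving simultaneously gives u = 0, v = 193/6.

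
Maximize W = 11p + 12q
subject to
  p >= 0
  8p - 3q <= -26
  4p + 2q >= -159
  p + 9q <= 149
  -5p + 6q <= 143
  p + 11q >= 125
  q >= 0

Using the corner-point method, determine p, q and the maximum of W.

p = 71/25, q = 406/25, maximum W = 5653/25

Vertices and W = 11p + 12q:
  (0, 149/9) → W = 596/3
  (0, 125/11) → W = 1500/11
  (71/25, 406/25) → W = 5653/25
  (89/91, 1026/91) → W = 13291/91

The binding constraints are 8p - 3q = -26 and p + 9q = 149.
Solving simultaneously gives p = 71/25, q = 406/25.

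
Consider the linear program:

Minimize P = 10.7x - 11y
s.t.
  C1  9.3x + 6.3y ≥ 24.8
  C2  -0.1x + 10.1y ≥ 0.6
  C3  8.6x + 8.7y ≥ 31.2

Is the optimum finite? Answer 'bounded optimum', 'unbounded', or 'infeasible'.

From the feasible point (640/891, 7688/2673), moving in the direction (-6.3, 9.3) keeps every constraint satisfied while P decreases without bound.

unbounded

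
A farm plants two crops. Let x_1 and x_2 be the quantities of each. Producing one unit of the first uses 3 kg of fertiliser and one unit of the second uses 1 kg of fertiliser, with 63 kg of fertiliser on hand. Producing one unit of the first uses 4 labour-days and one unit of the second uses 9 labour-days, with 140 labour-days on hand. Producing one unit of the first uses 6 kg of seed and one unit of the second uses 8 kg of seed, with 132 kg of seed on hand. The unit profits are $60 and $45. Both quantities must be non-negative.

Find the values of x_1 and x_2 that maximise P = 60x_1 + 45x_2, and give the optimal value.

Extreme points and P = 60x_1 + 45x_2:
  (0, 0) → P = 0
  (0, 140/9) → P = 700
  (21, 0) → P = 1260
  (62/3, 1) → P = 1285
  (34/11, 156/11) → P = 9060/11

x_1 = 62/3, x_2 = 1, maximum P = 1285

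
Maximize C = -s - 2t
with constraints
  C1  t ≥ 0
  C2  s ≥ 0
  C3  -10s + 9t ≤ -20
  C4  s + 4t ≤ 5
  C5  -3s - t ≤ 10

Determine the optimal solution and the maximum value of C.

s = 2, t = 0, maximum C = -2

Feasible corners and C = -s - 2t:
  (2, 0) → C = -2
  (5, 0) → C = -5
  (125/49, 30/49) → C = -185/49

At the optimal vertex, t = 0 and -10s + 9t = -20.
Solving simultaneously gives s = 2, t = 0.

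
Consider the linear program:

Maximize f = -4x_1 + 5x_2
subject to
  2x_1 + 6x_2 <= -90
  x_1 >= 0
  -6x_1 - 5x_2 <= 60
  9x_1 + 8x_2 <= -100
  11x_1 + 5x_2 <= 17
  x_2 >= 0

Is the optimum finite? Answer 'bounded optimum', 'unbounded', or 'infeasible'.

The boundaries -6x_1 - 5x_2 = 60 and 9x_1 + 8x_2 = -100 meet at (20/3, -20), but that point violates x_2 ≥ 0. Every candidate vertex is excluded by some other constraint, so the feasible region is empty.

infeasible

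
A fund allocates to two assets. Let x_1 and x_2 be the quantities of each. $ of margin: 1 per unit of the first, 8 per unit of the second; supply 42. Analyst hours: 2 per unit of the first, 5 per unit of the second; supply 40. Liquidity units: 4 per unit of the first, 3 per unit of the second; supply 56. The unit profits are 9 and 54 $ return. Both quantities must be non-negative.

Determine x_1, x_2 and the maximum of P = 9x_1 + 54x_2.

x_1 = 10, x_2 = 4, maximum P = 306

Corner points and P = 9x_1 + 54x_2:
  (0, 0) → P = 0
  (0, 21/4) → P = 567/2
  (14, 0) → P = 126
  (10, 4) → P = 306
  (80/7, 24/7) → P = 288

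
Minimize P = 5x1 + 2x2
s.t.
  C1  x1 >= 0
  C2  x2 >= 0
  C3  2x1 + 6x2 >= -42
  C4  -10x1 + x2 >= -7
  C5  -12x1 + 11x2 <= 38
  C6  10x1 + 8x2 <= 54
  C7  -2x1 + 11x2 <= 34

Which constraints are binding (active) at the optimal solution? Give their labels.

C1 and C2

Feasible corners and P = 5x1 + 2x2:
  (0, 0) → P = 0
  (0, 34/11) → P = 68/11
  (7/10, 0) → P = 7/2
  (37/36, 59/18) → P = 421/36

The minimum is at (0, 0). Substituting into each constraint, equality holds for C1 and C2; the remaining constraints have slack.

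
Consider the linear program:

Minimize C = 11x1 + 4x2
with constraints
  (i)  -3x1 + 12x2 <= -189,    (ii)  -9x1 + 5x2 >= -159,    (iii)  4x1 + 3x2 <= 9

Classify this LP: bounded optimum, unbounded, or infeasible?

unbounded

From the feasible point (321/31, -408/31), moving in the direction (-5, -9) keeps every constraint satisfied while C decreases without bound.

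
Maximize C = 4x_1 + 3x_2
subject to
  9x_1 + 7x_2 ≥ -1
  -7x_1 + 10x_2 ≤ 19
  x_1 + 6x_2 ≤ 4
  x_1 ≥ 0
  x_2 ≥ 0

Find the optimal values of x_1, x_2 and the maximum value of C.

Feasible corners and C = 4x_1 + 3x_2:
  (0, 2/3) → C = 2
  (4, 0) → C = 16
  (0, 0) → C = 0

The optimum lies where x_1 + 6x_2 = 4 and x_2 = 0.
Solving simultaneously gives x_1 = 4, x_2 = 0.

x_1 = 4, x_2 = 0, maximum C = 16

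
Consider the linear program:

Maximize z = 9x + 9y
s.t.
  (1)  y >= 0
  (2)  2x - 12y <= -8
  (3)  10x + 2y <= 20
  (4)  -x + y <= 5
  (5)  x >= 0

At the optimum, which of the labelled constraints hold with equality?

Extreme points and z = 9x + 9y:
  (56/31, 30/31) → z = 774/31
  (0, 2/3) → z = 6
  (5/6, 35/6) → z = 60
  (0, 5) → z = 45

The maximum is at (5/6, 35/6). Substituting into each constraint, equality holds for (3) and (4); the remaining constraints have slack.

(3) and (4)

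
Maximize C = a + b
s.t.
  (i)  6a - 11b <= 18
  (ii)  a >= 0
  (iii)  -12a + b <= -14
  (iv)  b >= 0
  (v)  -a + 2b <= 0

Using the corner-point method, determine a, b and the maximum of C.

a = 36, b = 18, maximum C = 54

Feasible corners and C = a + b:
  (3, 0) → C = 3
  (36, 18) → C = 54
  (7/6, 0) → C = 7/6
  (28/23, 14/23) → C = 42/23

The binding constraints are 6a - 11b = 18 and -a + 2b = 0.
Solving simultaneously gives a = 36, b = 18.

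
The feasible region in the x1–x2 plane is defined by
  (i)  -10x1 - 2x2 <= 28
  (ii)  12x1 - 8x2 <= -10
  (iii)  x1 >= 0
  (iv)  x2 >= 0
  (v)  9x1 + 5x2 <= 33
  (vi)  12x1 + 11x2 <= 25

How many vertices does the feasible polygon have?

3

Of the 15 pairwise boundary intersections, those satisfying every inequality are:
  (0, 5/4)
  (15/38, 35/19)
  (0, 25/11)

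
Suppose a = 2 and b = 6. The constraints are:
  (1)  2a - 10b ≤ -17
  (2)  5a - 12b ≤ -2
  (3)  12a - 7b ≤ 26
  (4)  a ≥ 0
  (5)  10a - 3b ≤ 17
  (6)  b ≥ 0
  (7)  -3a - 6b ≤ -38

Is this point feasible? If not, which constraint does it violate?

feasible

(1): -56 ≤ -17 ✓
(2): -62 ≤ -2 ✓
(3): -18 ≤ 26 ✓
(4): 2 ≥ 0 ✓
(5): 2 ≤ 17 ✓
(6): 6 ≥ 0 ✓
(7): -42 ≤ -38 ✓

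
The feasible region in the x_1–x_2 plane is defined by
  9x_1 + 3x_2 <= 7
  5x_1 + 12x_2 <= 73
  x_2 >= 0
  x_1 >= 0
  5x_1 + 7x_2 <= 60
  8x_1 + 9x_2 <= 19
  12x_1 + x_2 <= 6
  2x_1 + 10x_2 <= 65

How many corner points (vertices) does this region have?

Of the 28 pairwise boundary intersections, those satisfying every inequality are:
  (2/19, 115/57)
  (11/27, 10/9)
  (0, 0)
  (1/2, 0)
  (0, 19/9)

5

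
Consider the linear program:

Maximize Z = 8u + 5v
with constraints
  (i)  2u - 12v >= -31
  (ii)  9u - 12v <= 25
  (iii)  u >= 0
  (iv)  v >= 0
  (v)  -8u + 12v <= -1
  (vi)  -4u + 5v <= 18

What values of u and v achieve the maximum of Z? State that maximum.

Extreme points and Z = 8u + 5v:
  (8, 47/12) → Z = 1003/12
  (16/3, 125/36) → Z = 2161/36
  (25/9, 0) → Z = 200/9
  (1/8, 0) → Z = 1

The binding constraints are 2u - 12v = -31 and 9u - 12v = 25.
Solving simultaneously gives u = 8, v = 47/12.

u = 8, v = 47/12, maximum Z = 1003/12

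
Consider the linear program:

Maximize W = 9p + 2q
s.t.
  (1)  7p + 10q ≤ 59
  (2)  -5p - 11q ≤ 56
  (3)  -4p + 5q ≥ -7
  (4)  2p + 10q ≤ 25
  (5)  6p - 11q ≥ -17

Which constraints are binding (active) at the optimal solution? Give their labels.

(3) and (4)

Extreme points and W = 9p + 2q:
  (-203/69, -259/69) → W = -2345/69
  (-73/11, -251/121) → W = -7729/121
  (39/10, 43/25) → W = 1927/50
  (105/82, 92/41) → W = 1313/82

The maximum is at (39/10, 43/25). Substituting into each constraint, equality holds for (3) and (4); the remaining constraints have slack.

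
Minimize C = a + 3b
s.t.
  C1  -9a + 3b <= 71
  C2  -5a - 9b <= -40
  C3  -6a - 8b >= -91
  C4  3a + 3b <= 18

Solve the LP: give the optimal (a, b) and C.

a = 7/2, b = 5/2, minimum C = 11

Vertices and C = a + 3b:
  (-173/32, 715/96) → C = 271/16
  (-53/12, 125/12) → C = 161/6
  (7/2, 5/2) → C = 11

At the optimal vertex, -5a - 9b = -40 and 3a + 3b = 18.
Solving simultaneously gives a = 7/2, b = 5/2.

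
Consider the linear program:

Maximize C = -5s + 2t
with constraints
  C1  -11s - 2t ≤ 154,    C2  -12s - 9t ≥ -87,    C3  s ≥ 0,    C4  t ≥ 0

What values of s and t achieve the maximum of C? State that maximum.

Vertices and C = -5s + 2t:
  (0, 29/3) → C = 58/3
  (29/4, 0) → C = -145/4
  (0, 0) → C = 0

s = 0, t = 29/3, maximum C = 58/3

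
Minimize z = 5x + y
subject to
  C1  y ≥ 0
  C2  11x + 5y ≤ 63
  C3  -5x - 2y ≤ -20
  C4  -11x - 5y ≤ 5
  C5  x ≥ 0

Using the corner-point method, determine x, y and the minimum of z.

x = 0, y = 10, minimum z = 10

Extreme points and z = 5x + y:
  (63/11, 0) → z = 315/11
  (4, 0) → z = 20
  (0, 63/5) → z = 63/5
  (0, 10) → z = 10

The optimum lies where -5x - 2y = -20 and x = 0.
Solving simultaneously gives x = 0, y = 10.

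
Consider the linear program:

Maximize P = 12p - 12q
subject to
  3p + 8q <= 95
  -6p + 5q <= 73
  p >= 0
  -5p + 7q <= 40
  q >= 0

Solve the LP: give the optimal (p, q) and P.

Corner points and P = 12p - 12q:
  (345/61, 595/61) → P = -3000/61
  (95/3, 0) → P = 380
  (0, 40/7) → P = -480/7
  (0, 0) → P = 0

At the optimal vertex, 3p + 8q = 95 and q = 0.
Solving simultaneously gives p = 95/3, q = 0.

p = 95/3, q = 0, maximum P = 380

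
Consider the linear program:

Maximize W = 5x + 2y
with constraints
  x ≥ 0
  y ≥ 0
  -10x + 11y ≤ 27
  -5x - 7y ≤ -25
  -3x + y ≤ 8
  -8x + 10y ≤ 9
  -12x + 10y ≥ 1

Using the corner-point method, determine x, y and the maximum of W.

Extreme points and W = 5x + 2y:
  (187/106, 245/106) → W = 1425/106
  (243/134, 305/134) → W = 1825/134
  (2, 5/2) → W = 15

The optimum lies where -8x + 10y = 9 and -12x + 10y = 1.
Solving simultaneously gives x = 2, y = 5/2.

x = 2, y = 5/2, maximum W = 15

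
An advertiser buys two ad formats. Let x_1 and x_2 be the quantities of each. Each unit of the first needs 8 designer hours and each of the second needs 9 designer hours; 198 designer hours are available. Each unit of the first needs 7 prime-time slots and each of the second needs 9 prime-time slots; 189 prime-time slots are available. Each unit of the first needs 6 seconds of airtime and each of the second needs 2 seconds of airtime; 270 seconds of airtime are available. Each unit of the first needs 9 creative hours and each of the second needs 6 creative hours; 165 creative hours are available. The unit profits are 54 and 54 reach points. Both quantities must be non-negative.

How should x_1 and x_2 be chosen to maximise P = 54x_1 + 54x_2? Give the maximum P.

Extreme points and P = 54x_1 + 54x_2:
  (0, 0) → P = 0
  (0, 21) → P = 1134
  (55/3, 0) → P = 990
  (9, 14) → P = 1242

The optimum lies where 8x_1 + 9x_2 = 198 and 7x_1 + 9x_2 = 189.
Solving simultaneously gives x_1 = 9, x_2 = 14.

x_1 = 9, x_2 = 14, maximum P = 1242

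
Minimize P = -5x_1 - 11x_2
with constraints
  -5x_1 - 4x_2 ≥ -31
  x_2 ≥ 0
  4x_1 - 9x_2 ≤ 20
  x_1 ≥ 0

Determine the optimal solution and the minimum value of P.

Vertices and P = -5x_1 - 11x_2:
  (359/61, 24/61) → P = -2059/61
  (0, 31/4) → P = -341/4
  (5, 0) → P = -25
  (0, 0) → P = 0

The binding constraints are -5x_1 - 4x_2 = -31 and x_1 = 0.
Solving simultaneously gives x_1 = 0, x_2 = 31/4.

x_1 = 0, x_2 = 31/4, minimum P = -341/4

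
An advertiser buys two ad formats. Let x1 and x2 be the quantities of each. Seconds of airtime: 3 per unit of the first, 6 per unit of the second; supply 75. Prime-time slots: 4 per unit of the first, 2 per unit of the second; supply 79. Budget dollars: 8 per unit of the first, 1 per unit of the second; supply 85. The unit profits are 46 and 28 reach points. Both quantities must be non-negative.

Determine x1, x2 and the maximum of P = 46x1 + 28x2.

x1 = 29/3, x2 = 23/3, maximum P = 1978/3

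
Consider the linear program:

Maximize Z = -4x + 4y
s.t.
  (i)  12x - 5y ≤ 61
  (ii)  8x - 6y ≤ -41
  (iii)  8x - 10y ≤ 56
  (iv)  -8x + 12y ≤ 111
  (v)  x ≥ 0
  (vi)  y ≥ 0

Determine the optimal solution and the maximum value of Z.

x = 0, y = 37/4, maximum Z = 37

Extreme points and Z = -4x + 4y:
  (29/8, 35/3) → Z = 193/6
  (0, 41/6) → Z = 82/3
  (0, 37/4) → Z = 37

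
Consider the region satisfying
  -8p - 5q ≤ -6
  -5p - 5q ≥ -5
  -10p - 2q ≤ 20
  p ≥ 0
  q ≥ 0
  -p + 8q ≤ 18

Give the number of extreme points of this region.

Pairwise boundary intersections that survive every other constraint:
  (1/3, 2/3)
  (3/4, 0)
  (1, 0)

3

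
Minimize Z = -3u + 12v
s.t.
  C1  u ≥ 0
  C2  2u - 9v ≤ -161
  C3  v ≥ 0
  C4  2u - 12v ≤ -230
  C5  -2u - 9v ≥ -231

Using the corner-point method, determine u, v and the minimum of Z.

u = 117/7, v = 461/21, minimum Z = 1493/7

Corner points and Z = -3u + 12v:
  (0, 115/6) → Z = 230
  (0, 77/3) → Z = 308
  (117/7, 461/21) → Z = 1493/7

The optimum lies where 2u - 12v = -230 and -2u - 9v = -231.
Solving simultaneously gives u = 117/7, v = 461/21.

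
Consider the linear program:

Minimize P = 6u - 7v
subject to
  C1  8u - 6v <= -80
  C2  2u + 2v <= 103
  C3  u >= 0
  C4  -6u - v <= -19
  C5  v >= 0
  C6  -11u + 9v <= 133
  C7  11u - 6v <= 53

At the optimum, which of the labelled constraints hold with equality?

C1 and C6

Corner points and P = 6u - 7v:
  (17/22, 158/11) → P = -1055/11
  (13, 92/3) → P = -410/3
  (38/65, 1007/65) → P = -6821/65

The minimum is at (13, 92/3). Substituting into each constraint, equality holds for C1 and C6; the remaining constraints have slack.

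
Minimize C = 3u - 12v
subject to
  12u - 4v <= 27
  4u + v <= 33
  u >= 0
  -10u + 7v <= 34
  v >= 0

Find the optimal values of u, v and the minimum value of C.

Vertices and C = 3u - 12v:
  (159/28, 72/7) → C = -2979/28
  (9/4, 0) → C = 27/4
  (197/38, 233/19) → C = -5001/38
  (0, 34/7) → C = -408/7
  (0, 0) → C = 0

u = 197/38, v = 233/19, minimum C = -5001/38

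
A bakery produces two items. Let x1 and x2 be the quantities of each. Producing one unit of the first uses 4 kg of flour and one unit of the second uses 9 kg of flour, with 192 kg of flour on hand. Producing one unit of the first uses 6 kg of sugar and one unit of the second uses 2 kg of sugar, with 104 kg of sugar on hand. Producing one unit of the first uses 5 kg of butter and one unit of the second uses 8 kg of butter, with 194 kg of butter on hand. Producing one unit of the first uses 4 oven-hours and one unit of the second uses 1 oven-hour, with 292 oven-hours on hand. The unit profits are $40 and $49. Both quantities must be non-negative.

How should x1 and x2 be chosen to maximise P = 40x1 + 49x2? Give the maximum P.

Vertices and P = 40x1 + 49x2:
  (0, 0) → P = 0
  (0, 64/3) → P = 3136/3
  (52/3, 0) → P = 2080/3
  (12, 16) → P = 1264

x1 = 12, x2 = 16, maximum P = 1264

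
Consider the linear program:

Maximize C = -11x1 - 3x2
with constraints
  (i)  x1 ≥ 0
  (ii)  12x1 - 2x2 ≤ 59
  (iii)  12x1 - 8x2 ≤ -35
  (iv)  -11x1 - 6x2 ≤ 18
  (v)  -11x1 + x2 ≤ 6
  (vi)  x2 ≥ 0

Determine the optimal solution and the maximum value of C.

The feasible region is unbounded (it extends along (1, 11), (1, 6)), but C strictly decreases along every unbounded feasible direction, so there is no improving ray and the maximum is attained at a vertex.

The binding constraints are x1 = 0 and 12x1 - 8x2 = -35.
Solving simultaneously gives x1 = 0, x2 = 35/8.

x1 = 0, x2 = 35/8, maximum C = -105/8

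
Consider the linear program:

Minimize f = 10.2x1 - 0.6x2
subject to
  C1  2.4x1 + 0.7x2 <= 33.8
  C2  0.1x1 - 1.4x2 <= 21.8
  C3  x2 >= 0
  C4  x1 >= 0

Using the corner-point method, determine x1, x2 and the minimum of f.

x1 = 0, x2 = 338/7, minimum f = -1014/35

The binding constraints are 2.4x1 + 0.7x2 = 33.8 and x1 = 0.
Solving simultaneously gives x1 = 0, x2 = 338/7.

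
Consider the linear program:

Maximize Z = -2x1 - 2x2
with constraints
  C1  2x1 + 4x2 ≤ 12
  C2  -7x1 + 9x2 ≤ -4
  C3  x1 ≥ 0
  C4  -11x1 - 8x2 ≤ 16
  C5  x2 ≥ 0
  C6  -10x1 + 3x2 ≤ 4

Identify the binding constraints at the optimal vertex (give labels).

Vertices and Z = -2x1 - 2x2:
  (62/23, 38/23) → Z = -200/23
  (6, 0) → Z = -12
  (4/7, 0) → Z = -8/7

The maximum is at (4/7, 0). Substituting into each constraint, equality holds for C2 and C5; the remaining constraints have slack.

C2 and C5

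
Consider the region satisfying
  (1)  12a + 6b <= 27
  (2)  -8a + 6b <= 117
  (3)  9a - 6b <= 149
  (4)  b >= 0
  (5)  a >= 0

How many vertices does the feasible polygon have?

The feasible vertices (each the meet of two boundaries and inside every other half-plane) are:
  (9/4, 0)
  (0, 9/2)
  (0, 0)

3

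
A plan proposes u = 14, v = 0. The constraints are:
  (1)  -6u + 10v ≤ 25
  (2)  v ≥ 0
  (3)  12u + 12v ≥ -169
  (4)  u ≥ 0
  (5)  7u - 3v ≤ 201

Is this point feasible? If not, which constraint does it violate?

feasible

(1): -84 ≤ 25 ✓
(2): 0 ≥ 0 ✓
(3): 168 ≥ -169 ✓
(4): 14 ≥ 0 ✓
(5): 98 ≤ 201 ✓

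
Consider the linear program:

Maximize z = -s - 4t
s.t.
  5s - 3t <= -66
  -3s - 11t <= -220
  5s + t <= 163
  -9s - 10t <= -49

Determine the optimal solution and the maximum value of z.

s = -33/32, t = 649/32, maximum z = -2563/32

Corner points and z = -s - 4t:
  (-33/32, 649/32) → z = -2563/32
  (423/20, 229/4) → z = -5003/20
  (-1661/69, 611/23) → z = -5671/69
The feasible region is unbounded (it extends along (-10, 9), (-1, 5)), but z strictly decreases along every unbounded feasible direction, so there is no improving ray and the maximum is attained at a vertex.

At the optimal vertex, 5s - 3t = -66 and -3s - 11t = -220.
Solving simultaneously gives s = -33/32, t = 649/32.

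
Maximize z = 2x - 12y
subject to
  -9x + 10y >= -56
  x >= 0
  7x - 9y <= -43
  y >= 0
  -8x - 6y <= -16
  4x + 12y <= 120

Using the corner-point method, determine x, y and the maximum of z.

Extreme points and z = 2x - 12y:
  (0, 43/9) → z = -172/3
  (0, 10) → z = -120
  (47/10, 253/30) → z = -459/5

The binding constraints are x = 0 and 7x - 9y = -43.
Solving simultaneously gives x = 0, y = 43/9.

x = 0, y = 43/9, maximum z = -172/3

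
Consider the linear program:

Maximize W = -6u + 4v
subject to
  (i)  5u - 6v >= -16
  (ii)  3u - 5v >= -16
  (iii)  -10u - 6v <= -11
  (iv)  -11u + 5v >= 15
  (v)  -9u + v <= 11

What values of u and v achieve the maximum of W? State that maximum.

Extreme points and W = -6u + 4v:
  (-1/3, 43/18) → W = 104/9
  (-10/41, 101/41) → W = 464/41
  (-35/116, 271/116) → W = 647/58

The binding constraints are 5u - 6v = -16 and -10u - 6v = -11.
Solving simultaneously gives u = -1/3, v = 43/18.

u = -1/3, v = 43/18, maximum W = 104/9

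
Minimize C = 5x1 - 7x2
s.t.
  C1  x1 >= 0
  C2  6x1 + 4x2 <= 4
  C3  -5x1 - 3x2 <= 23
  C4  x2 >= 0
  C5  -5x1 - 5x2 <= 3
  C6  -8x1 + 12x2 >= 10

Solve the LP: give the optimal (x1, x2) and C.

x1 = 0, x2 = 1, minimum C = -7

Vertices and C = 5x1 - 7x2:
  (0, 1) → C = -7
  (0, 5/6) → C = -35/6
  (1/13, 23/26) → C = -151/26

The binding constraints are x1 = 0 and 6x1 + 4x2 = 4.
Solving simultaneously gives x1 = 0, x2 = 1.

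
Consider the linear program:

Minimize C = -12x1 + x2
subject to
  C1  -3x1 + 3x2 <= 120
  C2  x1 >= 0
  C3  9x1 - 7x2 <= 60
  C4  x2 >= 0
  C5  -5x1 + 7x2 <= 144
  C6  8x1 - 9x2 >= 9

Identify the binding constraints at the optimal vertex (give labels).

Feasible corners and C = -12x1 + x2:
  (20/3, 0) → C = -80
  (477/25, 399/25) → C = -213
  (9/8, 0) → C = -27/2

The minimum is at (477/25, 399/25). Substituting into each constraint, equality holds for C3 and C6; the remaining constraints have slack.

C3 and C6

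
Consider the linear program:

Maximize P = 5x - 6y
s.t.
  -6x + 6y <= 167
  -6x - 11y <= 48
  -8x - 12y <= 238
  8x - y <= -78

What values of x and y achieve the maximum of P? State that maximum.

Corner points and P = 5x - 6y:
  (-125/6, 7) → P = -877/6
  (-43/6, 62/3) → P = -959/6
  (-453/47, 42/47) → P = -2517/47

x = -453/47, y = 42/47, maximum P = -2517/47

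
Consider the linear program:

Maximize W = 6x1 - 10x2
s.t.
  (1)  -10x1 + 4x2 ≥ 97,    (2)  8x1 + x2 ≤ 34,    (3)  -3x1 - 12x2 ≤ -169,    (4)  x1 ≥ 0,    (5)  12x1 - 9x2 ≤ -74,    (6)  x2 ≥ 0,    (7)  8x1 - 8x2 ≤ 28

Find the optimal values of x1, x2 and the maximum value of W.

Vertices and W = 6x1 - 10x2:
  (13/14, 186/7) → W = -1821/7
  (0, 97/4) → W = -485/2
  (0, 34) → W = -340

The optimum lies where -10x1 + 4x2 = 97 and x1 = 0.
Solving simultaneously gives x1 = 0, x2 = 97/4.

x1 = 0, x2 = 97/4, maximum W = -485/2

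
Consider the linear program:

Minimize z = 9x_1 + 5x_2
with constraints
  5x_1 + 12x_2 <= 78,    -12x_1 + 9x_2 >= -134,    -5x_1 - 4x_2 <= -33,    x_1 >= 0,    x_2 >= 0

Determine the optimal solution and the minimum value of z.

Vertices and z = 9x_1 + 5x_2:
  (110/9, 38/27) → z = 3160/27
  (21/10, 45/8) → z = 1881/40
  (67/6, 0) → z = 201/2
  (33/5, 0) → z = 297/5

The binding constraints are 5x_1 + 12x_2 = 78 and -5x_1 - 4x_2 = -33.
Solving simultaneously gives x_1 = 21/10, x_2 = 45/8.

x_1 = 21/10, x_2 = 45/8, minimum z = 1881/40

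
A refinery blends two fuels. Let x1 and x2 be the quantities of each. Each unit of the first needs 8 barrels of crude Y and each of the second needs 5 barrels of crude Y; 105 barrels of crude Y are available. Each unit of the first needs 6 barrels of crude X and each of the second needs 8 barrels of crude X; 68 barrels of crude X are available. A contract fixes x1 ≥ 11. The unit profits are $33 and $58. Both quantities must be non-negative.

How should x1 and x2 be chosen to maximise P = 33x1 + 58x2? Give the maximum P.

x1 = 11, x2 = 1/4, maximum P = 755/2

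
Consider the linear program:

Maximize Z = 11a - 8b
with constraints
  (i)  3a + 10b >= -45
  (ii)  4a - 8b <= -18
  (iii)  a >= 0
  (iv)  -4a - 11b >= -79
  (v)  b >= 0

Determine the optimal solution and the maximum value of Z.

a = 217/38, b = 97/19, maximum Z = 835/38

Corner points and Z = 11a - 8b:
  (0, 9/4) → Z = -18
  (217/38, 97/19) → Z = 835/38
  (0, 79/11) → Z = -632/11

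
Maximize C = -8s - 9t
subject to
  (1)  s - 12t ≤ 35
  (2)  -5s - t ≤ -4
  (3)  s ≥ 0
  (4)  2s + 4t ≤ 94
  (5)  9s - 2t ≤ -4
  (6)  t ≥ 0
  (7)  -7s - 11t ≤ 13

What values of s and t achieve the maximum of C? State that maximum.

s = 4/19, t = 56/19, maximum C = -536/19

Corner points and C = -8s - 9t:
  (0, 4) → C = -36
  (4/19, 56/19) → C = -536/19
  (0, 47/2) → C = -423/2
  (43/10, 427/20) → C = -4531/20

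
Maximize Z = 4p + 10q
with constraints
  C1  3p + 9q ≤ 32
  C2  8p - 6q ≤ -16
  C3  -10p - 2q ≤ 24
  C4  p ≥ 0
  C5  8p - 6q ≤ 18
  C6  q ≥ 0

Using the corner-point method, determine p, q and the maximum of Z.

p = 8/15, q = 152/45, maximum Z = 1616/45

Vertices and Z = 4p + 10q:
  (8/15, 152/45) → Z = 1616/45
  (0, 32/9) → Z = 320/9
  (0, 8/3) → Z = 80/3

The binding constraints are 3p + 9q = 32 and 8p - 6q = -16.
Solving simultaneously gives p = 8/15, q = 152/45.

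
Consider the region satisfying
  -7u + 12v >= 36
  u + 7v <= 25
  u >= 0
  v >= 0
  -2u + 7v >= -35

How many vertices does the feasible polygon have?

3

Pairwise boundary intersections that survive every other constraint:
  (48/61, 211/61)
  (0, 3)
  (0, 25/7)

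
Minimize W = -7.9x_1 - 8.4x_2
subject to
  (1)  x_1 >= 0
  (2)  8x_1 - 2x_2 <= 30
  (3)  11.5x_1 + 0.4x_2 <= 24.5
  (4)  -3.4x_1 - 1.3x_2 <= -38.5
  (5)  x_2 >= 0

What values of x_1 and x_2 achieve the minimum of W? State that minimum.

x_1 = 0, x_2 = 61.25, minimum W = -514.5

Corner points and W = -7.9x_1 - 8.4x_2:
  (0, 245/4) → W = -1029/2
  (0, 385/13) → W = -3234/13
  (1645/1359, 35945/1359) → W = -629867/2718

The optimum lies where x_1 = 0 and 11.5x_1 + 0.4x_2 = 24.5.
Solving simultaneously gives x_1 = 0, x_2 = 245/4.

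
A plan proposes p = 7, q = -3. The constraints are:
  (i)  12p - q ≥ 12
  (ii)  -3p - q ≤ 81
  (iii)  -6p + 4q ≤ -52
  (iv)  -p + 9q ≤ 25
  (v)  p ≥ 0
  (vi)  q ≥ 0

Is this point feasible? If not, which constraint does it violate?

not feasible — violates (vi)

Constraint (vi): q = -3, which is not ≥ 0. All other constraints are satisfied.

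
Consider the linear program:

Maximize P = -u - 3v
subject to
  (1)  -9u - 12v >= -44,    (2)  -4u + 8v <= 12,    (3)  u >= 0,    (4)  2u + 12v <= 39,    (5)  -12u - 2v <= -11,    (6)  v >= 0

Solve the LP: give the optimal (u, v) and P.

At the optimal vertex, -12u - 2v = -11 and v = 0.
Solving simultaneously gives u = 11/12, v = 0.

u = 11/12, v = 0, maximum P = -11/12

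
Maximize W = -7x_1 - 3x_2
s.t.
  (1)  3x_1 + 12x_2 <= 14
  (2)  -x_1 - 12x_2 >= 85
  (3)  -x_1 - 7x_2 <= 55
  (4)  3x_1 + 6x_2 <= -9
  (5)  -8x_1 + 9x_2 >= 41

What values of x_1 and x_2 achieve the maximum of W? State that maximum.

x_1 = -13, x_2 = -6, maximum W = 109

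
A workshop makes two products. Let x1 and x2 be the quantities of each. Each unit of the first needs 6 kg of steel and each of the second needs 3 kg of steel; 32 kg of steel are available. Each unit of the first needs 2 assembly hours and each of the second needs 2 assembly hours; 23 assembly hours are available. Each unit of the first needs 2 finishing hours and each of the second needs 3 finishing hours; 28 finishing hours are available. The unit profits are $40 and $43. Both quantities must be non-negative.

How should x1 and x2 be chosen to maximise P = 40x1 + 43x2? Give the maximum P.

Vertices and P = 40x1 + 43x2:
  (0, 0) → P = 0
  (0, 28/3) → P = 1204/3
  (16/3, 0) → P = 640/3
  (1, 26/3) → P = 1238/3

x1 = 1, x2 = 26/3, maximum P = 1238/3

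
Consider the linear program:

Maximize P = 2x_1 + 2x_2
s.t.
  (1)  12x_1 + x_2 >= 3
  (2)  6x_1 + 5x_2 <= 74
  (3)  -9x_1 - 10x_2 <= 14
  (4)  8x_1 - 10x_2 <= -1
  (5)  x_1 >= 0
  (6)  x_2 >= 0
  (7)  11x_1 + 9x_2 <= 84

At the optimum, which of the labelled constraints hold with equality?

Corner points and P = 2x_1 + 2x_2:
  (29/128, 9/32) → P = 65/64
  (0, 3) → P = 6
  (831/182, 683/182) → P = 1514/91
  (0, 28/3) → P = 56/3

The maximum is at (0, 28/3). Substituting into each constraint, equality holds for (5) and (7); the remaining constraints have slack.

(5) and (7)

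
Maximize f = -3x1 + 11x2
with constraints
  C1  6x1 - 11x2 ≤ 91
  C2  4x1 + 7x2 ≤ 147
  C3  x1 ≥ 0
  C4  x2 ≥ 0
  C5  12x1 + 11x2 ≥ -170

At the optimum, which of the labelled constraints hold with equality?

C2 and C3

Feasible corners and f = -3x1 + 11x2:
  (1127/43, 259/43) → f = -532/43
  (91/6, 0) → f = -91/2
  (0, 21) → f = 231
  (0, 0) → f = 0

The maximum is at (0, 21). Substituting into each constraint, equality holds for C2 and C3; the remaining constraints have slack.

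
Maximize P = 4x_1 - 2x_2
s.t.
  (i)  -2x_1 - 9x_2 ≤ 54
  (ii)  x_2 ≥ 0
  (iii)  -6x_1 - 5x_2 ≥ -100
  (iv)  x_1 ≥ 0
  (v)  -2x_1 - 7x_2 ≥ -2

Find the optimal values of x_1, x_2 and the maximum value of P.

x_1 = 1, x_2 = 0, maximum P = 4

The binding constraints are x_2 = 0 and -2x_1 - 7x_2 = -2.
Solving simultaneously gives x_1 = 1, x_2 = 0.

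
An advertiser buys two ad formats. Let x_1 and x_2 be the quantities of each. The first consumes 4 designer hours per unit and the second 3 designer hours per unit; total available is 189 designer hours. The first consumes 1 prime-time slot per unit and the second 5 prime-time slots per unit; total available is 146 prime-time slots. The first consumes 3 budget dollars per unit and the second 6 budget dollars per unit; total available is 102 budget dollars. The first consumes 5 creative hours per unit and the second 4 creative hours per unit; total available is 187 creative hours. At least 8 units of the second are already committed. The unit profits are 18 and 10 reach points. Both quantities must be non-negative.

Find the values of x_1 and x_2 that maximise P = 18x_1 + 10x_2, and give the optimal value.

x_1 = 18, x_2 = 8, maximum P = 404

Extreme points and P = 18x_1 + 10x_2:
  (0, 17) → P = 170
  (0, 8) → P = 80
  (18, 8) → P = 404

The optimum lies where 3x_1 + 6x_2 = 102 and x_2 = 8.
Solving simultaneously gives x_1 = 18, x_2 = 8.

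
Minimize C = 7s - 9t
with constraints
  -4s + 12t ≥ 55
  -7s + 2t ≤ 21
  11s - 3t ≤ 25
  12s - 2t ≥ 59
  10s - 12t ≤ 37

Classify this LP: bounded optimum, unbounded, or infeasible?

Corner points and C = 7s - 9t:
  (113, 406) → C = -2863
  (16, 133/2) → C = -973/2
  (127/14, 349/14) → C = -1126/7
The feasible region has finitely many vertices and no improving ray; the minimum is -2863 at (113, 406).

bounded optimum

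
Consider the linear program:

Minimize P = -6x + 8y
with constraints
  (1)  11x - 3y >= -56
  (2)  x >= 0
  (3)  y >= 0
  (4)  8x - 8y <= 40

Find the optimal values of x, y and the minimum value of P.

Feasible corners and P = -6x + 8y:
  (0, 56/3) → P = 448/3
  (0, 0) → P = 0
  (5, 0) → P = -30
The feasible region is unbounded (it extends along (1, 1), (3, 11)), but P strictly increases along every unbounded feasible direction, so there is no improving ray and the minimum is attained at a vertex.

x = 5, y = 0, minimum P = -30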